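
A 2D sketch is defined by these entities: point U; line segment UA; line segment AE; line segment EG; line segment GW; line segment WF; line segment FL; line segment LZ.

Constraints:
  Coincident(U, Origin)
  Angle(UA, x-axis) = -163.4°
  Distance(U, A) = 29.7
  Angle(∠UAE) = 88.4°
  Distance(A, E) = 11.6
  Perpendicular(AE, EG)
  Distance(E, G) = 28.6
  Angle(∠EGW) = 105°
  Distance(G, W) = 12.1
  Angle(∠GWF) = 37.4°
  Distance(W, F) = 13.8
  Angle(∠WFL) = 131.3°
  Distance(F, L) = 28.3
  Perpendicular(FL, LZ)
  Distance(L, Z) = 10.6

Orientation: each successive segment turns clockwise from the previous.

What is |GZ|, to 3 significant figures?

25.7

U is at the origin; UA runs at -163.4° with length 29.7, so A = (-28.5, -8.48). ∠UAE = 88.4° gives AE at 105° from the x-axis; with |AE| = 11.6, E = (-31.5, 2.72). AE is perpendicular to EG, so EG runs at 15.0°; with |EG| = 28.6, G = (-3.84, 10.1). ∠EGW = 105.0° gives GW at -60.0° from the x-axis; with |GW| = 12.1, W = (2.21, -0.357). ∠GWF = 37.4° gives WF at 157° from the x-axis; with |WF| = 13.8, F = (-10.5, 4.95). ∠WFL = 131.3° gives FL at 109° from the x-axis; with |FL| = 28.3, L = (-19.6, 31.8). FL is perpendicular to LZ, so LZ runs at 18.7°; with |LZ| = 10.6, Z = (-9.56, 35.2). Then |GZ| = |Z − G| = 25.7.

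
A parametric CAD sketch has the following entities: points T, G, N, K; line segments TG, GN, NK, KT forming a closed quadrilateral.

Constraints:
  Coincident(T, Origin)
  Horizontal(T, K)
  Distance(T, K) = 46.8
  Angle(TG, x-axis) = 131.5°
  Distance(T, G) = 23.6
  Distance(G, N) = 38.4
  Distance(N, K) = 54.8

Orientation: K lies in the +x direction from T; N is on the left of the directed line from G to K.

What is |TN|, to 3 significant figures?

45.1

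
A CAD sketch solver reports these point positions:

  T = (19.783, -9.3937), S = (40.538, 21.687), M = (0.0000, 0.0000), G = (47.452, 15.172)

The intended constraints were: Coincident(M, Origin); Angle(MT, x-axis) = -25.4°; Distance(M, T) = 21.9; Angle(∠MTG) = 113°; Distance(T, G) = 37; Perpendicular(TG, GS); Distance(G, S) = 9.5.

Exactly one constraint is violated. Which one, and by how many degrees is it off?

Perpendicular(TG, GS) — off by 5.10°.

M = (0.00, 0.00) ✓; MT at -25.40° ✓; |MT| = 21.90 ✓; ∠MTG = 113.0° ✓; |TG| = 37.00 ✓; ∠(TG, GS) = 95.10° ✗; |GS| = 9.500 ✓.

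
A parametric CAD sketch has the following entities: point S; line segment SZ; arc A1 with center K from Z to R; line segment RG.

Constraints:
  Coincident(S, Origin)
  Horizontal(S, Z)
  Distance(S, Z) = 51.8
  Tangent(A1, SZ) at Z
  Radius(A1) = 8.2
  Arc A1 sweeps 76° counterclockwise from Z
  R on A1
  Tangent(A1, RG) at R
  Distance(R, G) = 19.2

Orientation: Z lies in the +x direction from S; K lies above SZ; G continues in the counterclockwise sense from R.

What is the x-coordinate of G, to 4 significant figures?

64.40

On A1, Z sits at bearing -90° from K; a 76° counterclockwise sweep puts R at bearing -14°, so R = K + 8.2·(cos -14°, sin -14°) = (59.76, 6.216). The tangent condition forces KR to be normal to RG, so RG runs along (−sin -14°, cos -14°); with |RG| = 19.2, G = (64.40, 24.85). So G.x = 64.40.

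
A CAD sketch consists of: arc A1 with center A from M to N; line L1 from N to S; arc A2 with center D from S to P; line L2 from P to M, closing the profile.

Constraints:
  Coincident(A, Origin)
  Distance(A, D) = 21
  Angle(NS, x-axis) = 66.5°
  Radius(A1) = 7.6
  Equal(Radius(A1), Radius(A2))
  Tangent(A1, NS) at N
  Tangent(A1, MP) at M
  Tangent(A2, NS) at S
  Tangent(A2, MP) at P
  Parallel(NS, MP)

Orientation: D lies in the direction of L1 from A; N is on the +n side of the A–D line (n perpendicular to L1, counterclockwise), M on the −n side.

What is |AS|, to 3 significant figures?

22.3

The slot axis is L1's direction at 66.5°, so u = (cos 66.5°, sin 66.5°) = (0.399, 0.917) and n = (−sin 66.5°, cos 66.5°) = (-0.917, 0.399). A is at the origin and D lies 21.0 along u from A, so D = 21.0·u = (8.37, 19.3). Tangency of A1 to both parallel lines with radius 7.6 puts N and M at A ± 7.6·n: N = (-6.97, 3.03), M = (6.97, -3.03). Equal radii place S and P the same way about D: S = D + 7.6·n = (1.40, 22.3), P = D − 7.6·n = (15.3, 16.2). Then |AS| = |S − A| = 22.3.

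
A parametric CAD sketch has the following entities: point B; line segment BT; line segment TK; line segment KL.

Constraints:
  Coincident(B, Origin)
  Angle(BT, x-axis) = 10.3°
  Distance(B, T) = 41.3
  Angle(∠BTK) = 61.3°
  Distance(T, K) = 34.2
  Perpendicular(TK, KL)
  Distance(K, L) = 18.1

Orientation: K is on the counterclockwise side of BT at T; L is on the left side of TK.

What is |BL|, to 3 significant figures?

23.1

∠BTK = 61.3°, so TK runs at 10.3° + (180° − 61.3°) = 129° from the x-axis; with |TK| = 34.2, K = T + 34.2·(cos 129°, sin 129°) = (19.1, 34.0). TK is perpendicular to KL; with |KL| = 18.1 on the left of TK, L = K + 18.1·(-0.777, -0.629) = (5.05, 22.6). Then |BL| = |L − B| = 23.1.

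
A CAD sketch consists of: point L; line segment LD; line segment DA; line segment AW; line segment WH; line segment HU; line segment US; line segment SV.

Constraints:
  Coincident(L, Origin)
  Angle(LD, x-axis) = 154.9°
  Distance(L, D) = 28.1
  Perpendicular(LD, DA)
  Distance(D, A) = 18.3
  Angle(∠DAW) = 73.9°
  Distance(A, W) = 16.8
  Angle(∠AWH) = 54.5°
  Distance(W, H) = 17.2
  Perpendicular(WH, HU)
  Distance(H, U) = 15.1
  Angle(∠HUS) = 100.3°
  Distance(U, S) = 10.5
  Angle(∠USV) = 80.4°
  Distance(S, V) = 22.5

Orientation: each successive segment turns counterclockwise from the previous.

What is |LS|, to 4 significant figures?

35.95

L is at the origin; LD runs at 154.9° with length 28.1, so D = (-25.45, 11.92). LD is perpendicular to DA, so DA runs at -115.1°; with |DA| = 18.3, A = (-33.21, -4.652). ∠DAW = 73.9° gives AW at -9.000° from the x-axis; with |AW| = 16.8, W = (-16.62, -7.280). ∠AWH = 54.5° gives WH at 116.5° from the x-axis; with |WH| = 17.2, H = (-24.29, 8.113). WH ⟂ HU, so HU runs at -153.5°; with |HU| = 15.1, U = (-37.80, 1.375). ∠HUS = 100.3° gives US at -73.80° from the x-axis; with |US| = 10.5, S = (-34.87, -8.708). Then |LS| = |S − L| = 35.95.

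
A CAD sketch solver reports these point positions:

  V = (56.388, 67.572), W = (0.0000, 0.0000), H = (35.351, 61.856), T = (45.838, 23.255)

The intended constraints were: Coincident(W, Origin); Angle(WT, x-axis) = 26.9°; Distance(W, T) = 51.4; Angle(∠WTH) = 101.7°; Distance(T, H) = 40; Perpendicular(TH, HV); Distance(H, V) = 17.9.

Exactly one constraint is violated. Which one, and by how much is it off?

Distance(H, V) = 17.9 — off by 3.90.

W = (0.00, 0.00) ✓; WT at 26.90° ✓; |WT| = 51.40 ✓; ∠WTH = 101.7° ✓; |TH| = 40.00 ✓; ∠(TH, HV) = 90.00° ✓; |HV| = 21.80 ✗.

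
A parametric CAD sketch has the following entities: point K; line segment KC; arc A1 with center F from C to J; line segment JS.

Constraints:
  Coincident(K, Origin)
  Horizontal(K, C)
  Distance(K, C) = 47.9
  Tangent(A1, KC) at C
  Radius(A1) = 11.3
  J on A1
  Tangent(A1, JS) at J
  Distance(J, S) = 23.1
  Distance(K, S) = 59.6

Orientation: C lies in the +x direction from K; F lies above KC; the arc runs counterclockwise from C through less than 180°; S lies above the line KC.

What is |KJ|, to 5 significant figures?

60.184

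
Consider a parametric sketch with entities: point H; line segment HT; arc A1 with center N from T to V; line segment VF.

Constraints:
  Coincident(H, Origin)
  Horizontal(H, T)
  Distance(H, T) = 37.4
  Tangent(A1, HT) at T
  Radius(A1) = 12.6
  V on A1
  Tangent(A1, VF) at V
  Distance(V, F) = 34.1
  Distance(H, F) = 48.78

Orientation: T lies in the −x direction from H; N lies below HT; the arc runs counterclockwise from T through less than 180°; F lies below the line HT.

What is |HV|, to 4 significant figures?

50.74

H is at the origin; H and T share the same y with |HT| = 37.4 and T on the −x side, so T = (-37.40, 0.000). A1 meets HT tangentially, so NT is at right angles to HT, so N = T + (0, -12.6) = (-37.40, -12.60). Since NV ⟂ VF (tangency), |NF| = √(12.6² + 34.1²) = 36.35 regardless of where V sits on A1. So F lies on both circle(H, 48.78) and circle(N, 36.35); the below-HT intersection is F = (-19.97, -44.50). V is the foot of the tangent from F: V = (-45.68, -22.10).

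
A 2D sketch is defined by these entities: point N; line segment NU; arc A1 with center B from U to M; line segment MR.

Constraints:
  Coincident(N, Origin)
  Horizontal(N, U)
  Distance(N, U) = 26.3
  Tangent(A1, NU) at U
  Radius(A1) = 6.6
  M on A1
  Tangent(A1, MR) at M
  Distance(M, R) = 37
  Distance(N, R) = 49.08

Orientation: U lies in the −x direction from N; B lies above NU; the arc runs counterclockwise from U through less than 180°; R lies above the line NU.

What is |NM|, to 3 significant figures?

20.9

Checks: |BU| = 6.600 ✓; |BM| = 6.600 ✓; ∠(BM, MR) = 90.00° ✓; |MR| = 37.00 ✓; |NR| = 49.08 ✓.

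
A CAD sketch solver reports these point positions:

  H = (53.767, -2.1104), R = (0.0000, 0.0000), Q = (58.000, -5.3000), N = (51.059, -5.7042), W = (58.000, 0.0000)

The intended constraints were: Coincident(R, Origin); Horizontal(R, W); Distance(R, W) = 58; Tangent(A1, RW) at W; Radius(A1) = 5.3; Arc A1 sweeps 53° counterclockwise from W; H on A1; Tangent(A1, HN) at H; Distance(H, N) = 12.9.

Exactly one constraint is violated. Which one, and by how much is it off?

Distance(H, N) = 12.9 — off by 8.40.

R = (0.00, 0.00) ✓; R.y = 0.00, W.y = 0.00 ✓; |RW| = 58.00 ✓; ∠(QW, WR) = 90.00° ✓; |QW| = 5.300 ✓; bearing(Q→H) − bearing(Q→W) = 53.00° ✓; |QH| = 5.300 ✓; ∠(QH, HN) = 90.00° ✓; |HN| = 4.500 ✗.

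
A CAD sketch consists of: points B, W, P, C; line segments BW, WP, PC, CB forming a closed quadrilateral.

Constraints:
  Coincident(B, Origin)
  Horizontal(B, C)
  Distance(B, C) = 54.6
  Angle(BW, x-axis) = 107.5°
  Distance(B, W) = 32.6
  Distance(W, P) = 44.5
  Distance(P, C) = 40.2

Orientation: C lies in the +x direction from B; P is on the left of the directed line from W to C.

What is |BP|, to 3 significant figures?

49.1

B is at the origin; B and C share the same y with |BC| = 54.6 and C in +x, so C = (54.6, 0). BW runs at 107.5° with |BW| = 32.6, so W = (-9.80, 31.1). P is determined by |WP| = 44.5 and |PC| = 40.2 together: it lies at the intersection of circle(W, 44.5) and circle(C, 40.2). With |WC| = 71.5, the foot of the radical line on WC is 38.3 from W and the perpendicular offset is √(44.5² − 38.3²) = 22.7. Taking the left-of-WC solution: P = (34.5, 34.8).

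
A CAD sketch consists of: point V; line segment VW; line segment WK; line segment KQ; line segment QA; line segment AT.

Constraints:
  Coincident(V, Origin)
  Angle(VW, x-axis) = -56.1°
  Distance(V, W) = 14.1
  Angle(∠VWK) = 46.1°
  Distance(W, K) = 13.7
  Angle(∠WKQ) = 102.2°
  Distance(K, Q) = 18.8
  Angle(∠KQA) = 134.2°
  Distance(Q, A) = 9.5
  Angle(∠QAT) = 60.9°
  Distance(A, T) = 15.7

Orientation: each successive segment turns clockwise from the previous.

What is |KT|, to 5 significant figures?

14.973

V is at the origin; VW runs at -56.1° with length 14.1, so W = (7.8642, -11.703). ∠VWK = 46.1° gives WK at 170.00° from the x-axis; with |WK| = 13.7, K = (-5.6277, -9.3242). ∠WKQ = 102.2° gives KQ at 92.200° from the x-axis; with |KQ| = 18.8, Q = (-6.3494, 9.4619). ∠KQA = 134.2° gives QA at 46.400° from the x-axis; with |QA| = 9.5, A = (0.20203, 16.342). ∠QAT = 60.9° gives AT at -72.700° from the x-axis; with |AT| = 15.7, T = (4.8708, 1.3518). Then |KT| = |T − K| = 14.973.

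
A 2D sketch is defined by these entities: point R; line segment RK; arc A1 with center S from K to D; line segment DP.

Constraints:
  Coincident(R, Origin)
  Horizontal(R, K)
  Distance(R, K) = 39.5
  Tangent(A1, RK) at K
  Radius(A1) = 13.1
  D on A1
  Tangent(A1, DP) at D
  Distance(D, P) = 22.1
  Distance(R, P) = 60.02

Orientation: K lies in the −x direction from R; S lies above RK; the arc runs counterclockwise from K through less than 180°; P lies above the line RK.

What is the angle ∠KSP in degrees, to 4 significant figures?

163.9°

Checks: |RK| = 39.50 ✓; |SD| = 13.10 ✓; ∠(SD, DP) = 90.00° ✓; |DP| = 22.10 ✓; |RP| = 60.02 ✓.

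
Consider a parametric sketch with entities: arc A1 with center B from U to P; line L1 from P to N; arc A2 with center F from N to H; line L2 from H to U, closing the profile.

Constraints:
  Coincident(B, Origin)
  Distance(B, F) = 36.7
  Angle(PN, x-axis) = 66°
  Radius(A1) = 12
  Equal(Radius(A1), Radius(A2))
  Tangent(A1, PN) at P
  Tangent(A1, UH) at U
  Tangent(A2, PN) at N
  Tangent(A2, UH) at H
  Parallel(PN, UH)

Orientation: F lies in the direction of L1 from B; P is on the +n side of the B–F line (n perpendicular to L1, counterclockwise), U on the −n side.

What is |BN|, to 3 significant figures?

38.6

Tangency of A1 to both parallel lines with radius 12.0 puts P and U at B ± 12.0·n: P = (-11.0, 4.88), U = (11.0, -4.88). Equal radii place N and H the same way about F: N = F + 12.0·n = (3.96, 38.4), H = F − 12.0·n = (25.9, 28.6). Then |BN| = |N − B| = 38.6.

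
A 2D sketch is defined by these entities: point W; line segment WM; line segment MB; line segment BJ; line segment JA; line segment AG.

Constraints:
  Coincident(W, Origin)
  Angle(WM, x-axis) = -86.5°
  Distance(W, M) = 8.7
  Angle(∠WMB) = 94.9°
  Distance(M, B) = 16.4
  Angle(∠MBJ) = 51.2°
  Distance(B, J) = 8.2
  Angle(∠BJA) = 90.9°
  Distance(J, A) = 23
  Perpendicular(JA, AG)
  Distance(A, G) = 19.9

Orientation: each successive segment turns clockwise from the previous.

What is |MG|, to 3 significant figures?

24.0

W is at the origin; WM runs at -86.5° with length 8.7, so M = (0.531, -8.68). ∠WMB = 94.9° gives MB at -172° from the x-axis; with |MB| = 16.4, B = (-15.7, -11.1). ∠MBJ = 51.2° gives BJ at 59.6° from the x-axis; with |BJ| = 8.2, J = (-11.5, -4.01). ∠BJA = 90.9° gives JA at -29.5° from the x-axis; with |JA| = 23.0, A = (8.47, -15.3). The perpendicularity gives AG at right angles to JA, so AG runs at -119°; with |AG| = 19.9, G = (-1.32, -32.7). Then |MG| = |G − M| = 24.0.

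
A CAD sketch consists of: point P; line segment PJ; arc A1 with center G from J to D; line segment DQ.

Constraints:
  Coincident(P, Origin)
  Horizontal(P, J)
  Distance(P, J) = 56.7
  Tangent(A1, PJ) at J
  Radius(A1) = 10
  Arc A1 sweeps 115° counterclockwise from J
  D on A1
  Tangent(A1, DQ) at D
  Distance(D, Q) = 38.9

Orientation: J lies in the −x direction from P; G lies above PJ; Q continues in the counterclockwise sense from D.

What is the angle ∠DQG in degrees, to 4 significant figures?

14.42°

On A1, J sits at bearing -90° from G; a 115° counterclockwise sweep puts D at bearing 25°, so D = G + 10.0·(cos 25°, sin 25°) = (-47.64, 14.23). The tangent condition forces GD to be normal to DQ, so DQ runs along (−sin 25°, cos 25°); with |DQ| = 38.9, Q = (-64.08, 49.48). Then cos ∠DQG = QD·QG / (|QD||QG|), giving 14.42°.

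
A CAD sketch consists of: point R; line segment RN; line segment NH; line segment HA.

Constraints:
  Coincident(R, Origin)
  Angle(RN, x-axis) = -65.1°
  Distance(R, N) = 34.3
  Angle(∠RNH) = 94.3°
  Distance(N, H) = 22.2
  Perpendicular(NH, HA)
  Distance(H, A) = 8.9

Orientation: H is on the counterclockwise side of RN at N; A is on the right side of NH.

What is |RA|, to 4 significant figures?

49.71

R is at the origin; RN runs at -65.1° with length 34.3, so N = 34.3·(cos -65.1°, sin -65.1°) = (14.44, -31.11). ∠RNH = 94.3°, so NH runs at -65.1° + (180° − 94.3°) = 20.60° from the x-axis; with |NH| = 22.2, H = N + 22.2·(cos 20.60°, sin 20.60°) = (35.22, -23.30). NH ⟂ HA; with |HA| = 8.9 on the right of NH, A = H + 8.9·(0.3518, -0.9361) = (38.35, -31.63). Then |RA| = |A − R| = 49.71.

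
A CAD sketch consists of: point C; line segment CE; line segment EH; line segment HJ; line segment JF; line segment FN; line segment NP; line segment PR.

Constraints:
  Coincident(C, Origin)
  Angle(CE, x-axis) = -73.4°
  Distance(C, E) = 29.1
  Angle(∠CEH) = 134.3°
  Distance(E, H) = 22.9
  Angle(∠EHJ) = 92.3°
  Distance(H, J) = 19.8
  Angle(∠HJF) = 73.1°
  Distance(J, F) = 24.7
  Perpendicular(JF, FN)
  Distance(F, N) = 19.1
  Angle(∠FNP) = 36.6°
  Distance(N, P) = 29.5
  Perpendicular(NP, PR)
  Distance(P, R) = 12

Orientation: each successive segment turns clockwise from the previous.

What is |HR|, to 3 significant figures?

32.6

C is at the origin; CE runs at -73.4° with length 29.1, so E = (8.31, -27.9). ∠CEH = 134.3° gives EH at -119° from the x-axis; with |EH| = 22.9, H = (-2.82, -47.9). ∠EHJ = 92.3° gives HJ at 153° from the x-axis; with |HJ| = 19.8, J = (-20.5, -39.0). ∠HJF = 73.1° gives JF at 46.3° from the x-axis; with |JF| = 24.7, F = (-3.43, -21.1). JF is perpendicular to FN, so FN runs at -43.7°; with |FN| = 19.1, N = (10.4, -34.3). ∠FNP = 36.6° gives NP at 173° from the x-axis; with |NP| = 29.5, P = (-18.9, -30.7). NP is perpendicular to PR, so PR runs at 82.9°; with |PR| = 12.0, R = (-17.4, -18.8). Then |HR| = |R − H| = 32.6.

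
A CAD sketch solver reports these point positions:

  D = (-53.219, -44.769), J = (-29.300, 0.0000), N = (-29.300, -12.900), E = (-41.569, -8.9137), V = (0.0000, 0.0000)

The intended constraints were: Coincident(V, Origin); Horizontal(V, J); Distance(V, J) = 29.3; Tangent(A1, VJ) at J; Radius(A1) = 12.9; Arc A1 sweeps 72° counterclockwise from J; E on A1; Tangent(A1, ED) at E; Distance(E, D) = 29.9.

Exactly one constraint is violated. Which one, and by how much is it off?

Distance(E, D) = 29.9 — off by 7.80.

V = (0.00, 0.00) ✓; V.y = 0.00, J.y = 0.00 ✓; |VJ| = 29.30 ✓; ∠(NJ, JV) = 90.00° ✓; |NJ| = 12.90 ✓; bearing(N→E) − bearing(N→J) = 72.00° ✓; |NE| = 12.90 ✓; ∠(NE, ED) = 90.00° ✓; |ED| = 37.70 ✗.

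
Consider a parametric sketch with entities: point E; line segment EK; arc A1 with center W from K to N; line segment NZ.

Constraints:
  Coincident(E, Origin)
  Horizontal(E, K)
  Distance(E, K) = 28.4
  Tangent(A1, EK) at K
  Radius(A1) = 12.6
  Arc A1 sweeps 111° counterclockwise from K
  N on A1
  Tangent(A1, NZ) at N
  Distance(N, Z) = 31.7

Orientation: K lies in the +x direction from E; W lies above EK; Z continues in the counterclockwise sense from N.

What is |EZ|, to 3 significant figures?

54.9

E is at the origin; E and K share the same y with |EK| = 28.4 and K on the +x side, so K = (28.4, 0.00). Tangency of A1 to EK means the radius WK is perpendicular to EK, so W = K + (0, 12.6) = (28.4, 12.6). On A1, K sits at bearing -90° from W; a 111° counterclockwise sweep puts N at bearing 21°, so N = W + 12.6·(cos 21°, sin 21°) = (40.2, 17.1). Tangency of A1 to NZ means the radius WN is perpendicular to NZ, so NZ runs along (−sin 21°, cos 21°); with |NZ| = 31.7, Z = (28.8, 46.7). Then |EZ| = |Z − E| = 54.9.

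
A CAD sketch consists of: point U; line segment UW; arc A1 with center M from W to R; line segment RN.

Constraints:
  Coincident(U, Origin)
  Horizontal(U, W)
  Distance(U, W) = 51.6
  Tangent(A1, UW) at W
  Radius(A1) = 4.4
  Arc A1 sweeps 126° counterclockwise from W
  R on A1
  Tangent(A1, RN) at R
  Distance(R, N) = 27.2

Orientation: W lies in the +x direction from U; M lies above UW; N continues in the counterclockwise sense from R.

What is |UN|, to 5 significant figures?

48.733

U is at the origin; U and W share the same y with |UW| = 51.6 and W on the +x side, so W = (51.600, 0.0000). The tangent condition forces MW to be normal to UW, so M = W + (0, 4.4) = (51.600, 4.4000). On A1, W sits at bearing -90° from M; a 126° counterclockwise sweep puts R at bearing 36°, so R = M + 4.4·(cos 36°, sin 36°) = (55.160, 6.9863). A1 meets RN tangentially, so MR is at right angles to RN, so RN runs along (−sin 36°, cos 36°); with |RN| = 27.2, N = (39.172, 28.992). Then |UN| = |N − U| = 48.733.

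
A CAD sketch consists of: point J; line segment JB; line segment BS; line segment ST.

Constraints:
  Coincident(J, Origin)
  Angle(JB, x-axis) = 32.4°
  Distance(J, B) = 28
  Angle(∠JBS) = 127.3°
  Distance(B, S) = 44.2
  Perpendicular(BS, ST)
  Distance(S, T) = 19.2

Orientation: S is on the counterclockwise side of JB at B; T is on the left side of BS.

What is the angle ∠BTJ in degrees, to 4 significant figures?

26.36°

J is at the origin; JB runs at 32.4° with length 28.0, so B = 28.0·(cos 32.4°, sin 32.4°) = (23.64, 15.00). ∠JBS = 127.3°, so BS runs at 32.4° + (180° − 127.3°) = 85.10° from the x-axis; with |BS| = 44.2, S = B + 44.2·(cos 85.10°, sin 85.10°) = (27.42, 59.04). BS is perpendicular to ST; with |ST| = 19.2 on the left of BS, T = S + 19.2·(-0.9963, 0.08542) = (8.287, 60.68). Then cos ∠BTJ = TB·TJ / (|TB||TJ|), giving 26.36°.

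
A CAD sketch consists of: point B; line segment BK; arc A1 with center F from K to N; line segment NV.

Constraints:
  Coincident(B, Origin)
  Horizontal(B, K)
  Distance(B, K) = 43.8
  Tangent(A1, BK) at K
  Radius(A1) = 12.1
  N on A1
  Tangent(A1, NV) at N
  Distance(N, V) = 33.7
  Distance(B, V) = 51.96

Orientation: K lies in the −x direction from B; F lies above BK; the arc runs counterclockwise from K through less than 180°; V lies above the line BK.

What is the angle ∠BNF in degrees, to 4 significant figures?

168.7°

B is at the origin; B and K share the same y with |BK| = 43.8 and K on the −x side, so K = (-43.80, 0.000). A1 meets BK tangentially, so FK is at right angles to BK, so F = K + (0, 12.1) = (-43.80, 12.10). Since FN ⟂ NV (tangency), |FV| = √(12.1² + 33.7²) = 35.81 regardless of where N sits on A1. So V lies on both circle(B, 51.96) and circle(F, 35.81); the above-BK intersection is V = (-27.59, 44.03). N is the foot of the tangent from V: N = (-31.79, 10.59).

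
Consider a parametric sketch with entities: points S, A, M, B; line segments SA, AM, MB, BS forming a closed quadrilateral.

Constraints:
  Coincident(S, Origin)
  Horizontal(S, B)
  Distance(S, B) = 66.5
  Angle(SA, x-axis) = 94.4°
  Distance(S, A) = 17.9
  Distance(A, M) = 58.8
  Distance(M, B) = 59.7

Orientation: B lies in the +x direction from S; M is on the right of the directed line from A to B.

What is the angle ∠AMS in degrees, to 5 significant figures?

6.9963°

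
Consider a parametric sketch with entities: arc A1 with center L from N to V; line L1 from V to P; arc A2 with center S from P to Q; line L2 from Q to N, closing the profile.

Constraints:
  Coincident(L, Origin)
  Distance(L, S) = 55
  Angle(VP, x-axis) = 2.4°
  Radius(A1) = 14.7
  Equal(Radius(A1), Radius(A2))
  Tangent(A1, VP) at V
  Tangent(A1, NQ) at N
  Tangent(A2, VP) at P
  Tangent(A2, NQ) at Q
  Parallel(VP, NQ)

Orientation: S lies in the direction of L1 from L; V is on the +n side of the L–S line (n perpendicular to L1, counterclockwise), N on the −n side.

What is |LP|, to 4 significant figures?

56.93

The slot axis is L1's direction at 2.4°, so u = (cos 2.4°, sin 2.4°) = (0.9991, 0.04188) and n = (−sin 2.4°, cos 2.4°) = (-0.04188, 0.9991). L is at the origin and S lies 55.0 along u from L, so S = 55.0·u = (54.95, 2.303). Tangency of A1 to both parallel lines with radius 14.7 puts V and N at L ± 14.7·n: V = (-0.6156, 14.69), N = (0.6156, -14.69). Equal radii place P and Q the same way about S: P = S + 14.7·n = (54.34, 16.99), Q = S − 14.7·n = (55.57, -12.38). Then |LP| = |P − L| = 56.93.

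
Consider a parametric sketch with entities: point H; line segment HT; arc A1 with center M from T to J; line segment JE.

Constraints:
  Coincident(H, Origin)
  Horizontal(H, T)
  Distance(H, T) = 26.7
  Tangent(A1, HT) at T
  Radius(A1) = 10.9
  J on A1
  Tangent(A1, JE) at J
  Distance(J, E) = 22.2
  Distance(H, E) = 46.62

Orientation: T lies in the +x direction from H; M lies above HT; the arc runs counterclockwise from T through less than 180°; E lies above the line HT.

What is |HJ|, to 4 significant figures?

39.71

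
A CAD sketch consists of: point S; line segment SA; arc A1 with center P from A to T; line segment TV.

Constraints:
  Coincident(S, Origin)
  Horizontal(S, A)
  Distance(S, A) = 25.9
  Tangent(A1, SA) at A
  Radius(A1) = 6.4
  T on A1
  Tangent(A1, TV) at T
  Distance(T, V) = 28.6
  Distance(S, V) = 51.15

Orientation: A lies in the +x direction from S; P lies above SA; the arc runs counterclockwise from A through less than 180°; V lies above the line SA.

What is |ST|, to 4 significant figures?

32.41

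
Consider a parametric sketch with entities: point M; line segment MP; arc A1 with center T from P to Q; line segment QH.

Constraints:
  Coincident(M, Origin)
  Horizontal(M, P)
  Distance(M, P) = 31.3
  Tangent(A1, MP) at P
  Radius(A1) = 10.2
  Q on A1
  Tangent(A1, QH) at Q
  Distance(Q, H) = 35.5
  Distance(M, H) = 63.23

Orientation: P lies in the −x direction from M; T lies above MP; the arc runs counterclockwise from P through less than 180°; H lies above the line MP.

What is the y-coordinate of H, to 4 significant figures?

44.56

Checks: M.y = 0.00, P.y = 0.00 ✓; |TQ| = 10.20 ✓; ∠(TQ, QH) = 90.00° ✓; |QH| = 35.50 ✓; |MH| = 63.23 ✓.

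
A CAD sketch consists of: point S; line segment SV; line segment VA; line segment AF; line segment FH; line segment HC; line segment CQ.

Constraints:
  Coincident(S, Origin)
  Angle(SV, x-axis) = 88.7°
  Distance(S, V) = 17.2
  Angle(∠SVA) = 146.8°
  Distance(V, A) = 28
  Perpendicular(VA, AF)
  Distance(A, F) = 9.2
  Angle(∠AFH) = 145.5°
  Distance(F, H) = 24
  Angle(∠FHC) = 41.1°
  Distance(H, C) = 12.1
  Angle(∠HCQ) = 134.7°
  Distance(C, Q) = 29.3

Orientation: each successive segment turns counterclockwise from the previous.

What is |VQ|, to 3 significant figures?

31.9

∠FHC = 41.1° gives HC at 25.3° from the x-axis; with |HC| = 12.1, C = (-20.9, 19.3). ∠HCQ = 134.7° gives CQ at 70.6° from the x-axis; with |CQ| = 29.3, Q = (-11.2, 46.9). Then |VQ| = |Q − V| = 31.9.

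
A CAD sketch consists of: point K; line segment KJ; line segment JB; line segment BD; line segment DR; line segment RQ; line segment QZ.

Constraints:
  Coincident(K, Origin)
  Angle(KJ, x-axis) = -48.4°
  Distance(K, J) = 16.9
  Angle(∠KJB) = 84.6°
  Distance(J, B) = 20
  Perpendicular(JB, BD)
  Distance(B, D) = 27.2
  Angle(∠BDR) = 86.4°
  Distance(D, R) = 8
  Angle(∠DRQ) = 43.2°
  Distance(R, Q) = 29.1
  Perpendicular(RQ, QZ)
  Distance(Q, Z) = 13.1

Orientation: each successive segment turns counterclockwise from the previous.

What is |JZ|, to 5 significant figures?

46.514

K is at the origin; KJ runs at -48.4° with length 16.9, so J = (11.220, -12.638). ∠KJB = 84.6° gives JB at 47.000° from the x-axis; with |JB| = 20.0, B = (24.860, 1.9893). JB ⟂ BD, so BD runs at 137.00°; with |BD| = 27.2, D = (4.9675, 20.540). ∠BDR = 86.4° gives DR at -129.40° from the x-axis; with |DR| = 8.0, R = (-0.11034, 14.358). ∠DRQ = 43.2° gives RQ at 7.4000° from the x-axis; with |RQ| = 29.1, Q = (28.747, 18.106). The perpendicularity gives QZ at right angles to RQ, so QZ runs at 97.400°; with |QZ| = 13.1, Z = (27.060, 31.097). Then |JZ| = |Z − J| = 46.514.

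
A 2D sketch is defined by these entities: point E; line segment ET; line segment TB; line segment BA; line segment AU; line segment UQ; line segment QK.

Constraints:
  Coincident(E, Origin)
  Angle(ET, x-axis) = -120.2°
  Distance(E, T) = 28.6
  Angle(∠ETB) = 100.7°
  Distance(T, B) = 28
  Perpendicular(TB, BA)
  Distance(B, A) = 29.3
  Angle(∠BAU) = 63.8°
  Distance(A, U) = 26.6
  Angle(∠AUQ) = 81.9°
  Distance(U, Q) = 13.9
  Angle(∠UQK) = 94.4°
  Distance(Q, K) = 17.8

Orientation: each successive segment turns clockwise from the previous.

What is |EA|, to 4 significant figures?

33.33

E is at the origin; ET runs at -120.2° with length 28.6, so T = (-14.39, -24.72). ∠ETB = 100.7° gives TB at 160.5° from the x-axis; with |TB| = 28.0, B = (-40.78, -15.37). The perpendicularity gives BA at right angles to TB, so BA runs at 70.50°; with |BA| = 29.3, A = (-31.00, 12.25). Then |EA| = |A − E| = 33.33.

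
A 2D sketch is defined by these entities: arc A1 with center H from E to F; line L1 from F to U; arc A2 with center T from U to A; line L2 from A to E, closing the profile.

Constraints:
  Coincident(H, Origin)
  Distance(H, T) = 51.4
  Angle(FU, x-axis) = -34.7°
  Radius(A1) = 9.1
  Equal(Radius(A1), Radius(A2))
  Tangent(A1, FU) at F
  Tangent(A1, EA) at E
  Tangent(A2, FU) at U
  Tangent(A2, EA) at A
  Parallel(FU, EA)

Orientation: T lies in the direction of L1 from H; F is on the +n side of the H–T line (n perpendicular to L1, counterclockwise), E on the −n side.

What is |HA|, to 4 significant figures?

52.20

The slot axis is L1's direction at -34.7°, so u = (cos -34.7°, sin -34.7°) = (0.8221, -0.5693) and n = (−sin -34.7°, cos -34.7°) = (0.5693, 0.8221). H is at the origin and T lies 51.4 along u from H, so T = 51.4·u = (42.26, -29.26). Tangency of A1 to both parallel lines with radius 9.1 puts F and E at H ± 9.1·n: F = (5.180, 7.482), E = (-5.180, -7.482). Equal radii place U and A the same way about T: U = T + 9.1·n = (47.44, -21.78), A = T − 9.1·n = (37.08, -36.74). Then |HA| = |A − H| = 52.20.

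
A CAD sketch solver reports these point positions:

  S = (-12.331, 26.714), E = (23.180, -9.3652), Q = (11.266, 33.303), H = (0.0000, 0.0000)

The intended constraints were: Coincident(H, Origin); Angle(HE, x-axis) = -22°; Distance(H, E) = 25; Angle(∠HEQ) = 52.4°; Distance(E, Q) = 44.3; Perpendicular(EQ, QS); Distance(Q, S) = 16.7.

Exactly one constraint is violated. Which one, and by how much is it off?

Distance(Q, S) = 16.7 — off by 7.80.

H = (0.00, 0.00) ✓; HE at -22.00° ✓; |HE| = 25.00 ✓; ∠HEQ = 52.40° ✓; |EQ| = 44.30 ✓; ∠(EQ, QS) = 90.00° ✓; |QS| = 24.50 ✗.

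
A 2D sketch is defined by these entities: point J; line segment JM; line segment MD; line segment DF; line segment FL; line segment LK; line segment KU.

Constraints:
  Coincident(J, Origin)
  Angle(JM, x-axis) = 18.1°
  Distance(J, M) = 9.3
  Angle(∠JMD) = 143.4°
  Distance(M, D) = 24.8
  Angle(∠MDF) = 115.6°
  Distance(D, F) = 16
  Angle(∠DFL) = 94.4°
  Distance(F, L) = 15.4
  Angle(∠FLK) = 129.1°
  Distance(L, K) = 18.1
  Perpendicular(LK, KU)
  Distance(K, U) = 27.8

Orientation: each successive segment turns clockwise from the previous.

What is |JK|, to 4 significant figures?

13.50

J is at the origin; JM runs at 18.1° with length 9.3, so M = (8.840, 2.889). ∠JMD = 143.4° gives MD at -18.50° from the x-axis; with |MD| = 24.8, D = (32.36, -4.980). ∠MDF = 115.6° gives DF at -82.90° from the x-axis; with |DF| = 16.0, F = (34.34, -20.86). ∠DFL = 94.4° gives FL at -168.5° from the x-axis; with |FL| = 15.4, L = (19.25, -23.93). ∠FLK = 129.1° gives LK at 140.6° from the x-axis; with |LK| = 18.1, K = (5.259, -12.44). Then |JK| = |K − J| = 13.50.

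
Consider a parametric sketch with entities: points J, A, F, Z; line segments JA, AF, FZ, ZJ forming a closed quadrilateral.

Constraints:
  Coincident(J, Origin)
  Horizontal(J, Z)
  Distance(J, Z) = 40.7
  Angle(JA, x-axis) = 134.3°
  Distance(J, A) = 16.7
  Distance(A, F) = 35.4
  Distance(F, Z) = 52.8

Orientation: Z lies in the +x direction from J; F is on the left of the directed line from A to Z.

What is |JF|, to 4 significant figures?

42.18

Checks: |AF| = 35.40 ✓; |FZ| = 52.80 ✓.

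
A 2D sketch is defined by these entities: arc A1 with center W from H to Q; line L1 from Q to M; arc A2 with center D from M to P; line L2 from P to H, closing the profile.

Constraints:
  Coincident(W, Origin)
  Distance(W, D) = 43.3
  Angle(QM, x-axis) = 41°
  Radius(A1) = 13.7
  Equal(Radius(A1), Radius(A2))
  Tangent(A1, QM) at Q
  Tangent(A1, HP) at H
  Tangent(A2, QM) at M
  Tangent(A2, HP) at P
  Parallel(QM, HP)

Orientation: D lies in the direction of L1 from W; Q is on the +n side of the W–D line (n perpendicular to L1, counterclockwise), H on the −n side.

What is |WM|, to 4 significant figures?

45.42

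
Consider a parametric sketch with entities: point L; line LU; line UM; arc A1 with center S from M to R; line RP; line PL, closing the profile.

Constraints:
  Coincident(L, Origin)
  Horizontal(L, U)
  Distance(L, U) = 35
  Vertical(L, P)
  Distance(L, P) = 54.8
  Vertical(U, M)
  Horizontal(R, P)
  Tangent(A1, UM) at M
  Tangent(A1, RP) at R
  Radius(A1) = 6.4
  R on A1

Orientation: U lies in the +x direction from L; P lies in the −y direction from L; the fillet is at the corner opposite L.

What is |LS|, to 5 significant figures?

56.219

L is at the origin; L and U share the same y with |LU| = 35.0 and U on the +x side, so U = (35.000, 0.0000). LP is vertical with |LP| = 54.8 and P on the −y side, so P = (0.0000, -54.800). The virtual corner opposite L is at (35.000, -54.800). Tangency of A1 to UM means the radius SM is perpendicular to UM and since A1 is tangent to RP there, SR ⟂ RP, with radius 6.4, so the center S sits 6.4 in from both sides at S = (28.600, -48.400). Then |LS| = |S − L| = 56.219.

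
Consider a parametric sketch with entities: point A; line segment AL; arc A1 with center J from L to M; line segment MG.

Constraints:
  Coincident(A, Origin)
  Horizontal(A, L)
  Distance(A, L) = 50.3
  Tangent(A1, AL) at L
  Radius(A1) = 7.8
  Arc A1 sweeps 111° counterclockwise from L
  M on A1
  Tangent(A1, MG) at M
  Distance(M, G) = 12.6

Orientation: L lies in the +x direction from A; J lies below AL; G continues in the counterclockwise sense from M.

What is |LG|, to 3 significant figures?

22.5

A is at the origin; AL is horizontal with |AL| = 50.3 and L on the +x side, so L = (50.3, 0.00). Since A1 is tangent to AL there, JL ⟂ AL, so J = L + (0, -7.8) = (50.3, -7.80). On A1, L sits at bearing 90° from J; a 111° counterclockwise sweep puts M at bearing 201°, so M = J + 7.8·(cos 201°, sin 201°) = (43.0, -10.6). A1 meets MG tangentially, so JM is at right angles to MG, so MG runs along (−sin 201°, cos 201°); with |MG| = 12.6, G = (47.5, -22.4). Then |LG| = |G − L| = 22.5.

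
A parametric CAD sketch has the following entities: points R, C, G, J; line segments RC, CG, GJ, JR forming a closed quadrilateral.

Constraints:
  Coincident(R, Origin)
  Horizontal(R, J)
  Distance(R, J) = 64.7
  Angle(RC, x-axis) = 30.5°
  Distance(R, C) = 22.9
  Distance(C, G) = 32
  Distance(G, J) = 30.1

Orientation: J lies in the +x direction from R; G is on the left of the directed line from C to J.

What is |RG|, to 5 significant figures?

54.850

Checks: |CG| = 32.00 ✓; |GJ| = 30.10 ✓.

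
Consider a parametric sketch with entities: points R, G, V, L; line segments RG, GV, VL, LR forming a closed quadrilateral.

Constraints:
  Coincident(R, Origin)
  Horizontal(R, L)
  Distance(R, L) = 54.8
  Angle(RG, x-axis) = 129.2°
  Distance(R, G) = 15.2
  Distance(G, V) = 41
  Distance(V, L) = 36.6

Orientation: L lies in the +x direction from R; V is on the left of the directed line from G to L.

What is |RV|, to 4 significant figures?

38.78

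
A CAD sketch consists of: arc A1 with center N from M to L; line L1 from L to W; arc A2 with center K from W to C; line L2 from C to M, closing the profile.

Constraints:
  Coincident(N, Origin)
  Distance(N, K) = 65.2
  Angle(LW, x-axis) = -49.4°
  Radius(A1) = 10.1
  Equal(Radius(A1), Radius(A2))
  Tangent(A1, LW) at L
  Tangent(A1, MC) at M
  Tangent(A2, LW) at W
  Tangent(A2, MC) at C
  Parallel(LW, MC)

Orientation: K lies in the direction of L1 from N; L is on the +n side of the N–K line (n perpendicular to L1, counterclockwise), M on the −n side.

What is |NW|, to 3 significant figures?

66.0

The slot axis is L1's direction at -49.4°, so u = (cos -49.4°, sin -49.4°) = (0.651, -0.759) and n = (−sin -49.4°, cos -49.4°) = (0.759, 0.651). N is at the origin and K lies 65.2 along u from N, so K = 65.2·u = (42.4, -49.5). Tangency of A1 to both parallel lines with radius 10.1 puts L and M at N ± 10.1·n: L = (7.67, 6.57), M = (-7.67, -6.57). Equal radii place W and C the same way about K: W = K + 10.1·n = (50.1, -42.9), C = K − 10.1·n = (34.8, -56.1). Then |NW| = |W − N| = 66.0.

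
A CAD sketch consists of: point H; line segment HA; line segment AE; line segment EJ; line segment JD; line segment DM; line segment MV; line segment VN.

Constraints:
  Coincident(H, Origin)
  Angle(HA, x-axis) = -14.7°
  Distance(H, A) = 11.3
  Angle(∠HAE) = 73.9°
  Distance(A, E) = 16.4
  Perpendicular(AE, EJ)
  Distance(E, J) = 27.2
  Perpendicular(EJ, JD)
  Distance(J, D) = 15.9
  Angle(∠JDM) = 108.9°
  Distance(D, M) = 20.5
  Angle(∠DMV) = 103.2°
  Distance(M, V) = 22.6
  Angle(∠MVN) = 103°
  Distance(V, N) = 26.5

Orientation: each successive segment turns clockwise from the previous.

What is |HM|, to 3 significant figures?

9.76

EJ ⟂ JD, so JD runs at 59.2°; with |JD| = 15.9, D = (-12.7, 10.6). ∠JDM = 108.9° gives DM at -11.9° from the x-axis; with |DM| = 20.5, M = (7.37, 6.40). Then |HM| = |M − H| = 9.76.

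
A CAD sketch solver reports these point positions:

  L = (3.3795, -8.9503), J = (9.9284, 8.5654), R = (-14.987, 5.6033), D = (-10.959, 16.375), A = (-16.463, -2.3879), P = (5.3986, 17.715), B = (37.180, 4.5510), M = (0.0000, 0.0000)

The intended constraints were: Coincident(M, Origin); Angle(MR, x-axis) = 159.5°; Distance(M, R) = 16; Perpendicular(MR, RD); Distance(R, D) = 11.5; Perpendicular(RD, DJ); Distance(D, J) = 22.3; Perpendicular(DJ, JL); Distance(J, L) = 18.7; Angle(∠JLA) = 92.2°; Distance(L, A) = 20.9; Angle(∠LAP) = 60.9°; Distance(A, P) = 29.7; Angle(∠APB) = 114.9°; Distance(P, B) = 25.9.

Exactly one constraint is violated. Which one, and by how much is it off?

Distance(P, B) = 25.9 — off by 8.50.

M = (0.00, 0.00) ✓; MR at 159.5° ✓; |MR| = 16.00 ✓; ∠(MR, RD) = 90.00° ✓; |RD| = 11.50 ✓; ∠(RD, DJ) = 90.00° ✓; |DJ| = 22.30 ✓; ∠(DJ, JL) = 90.00° ✓; |JL| = 18.70 ✓; ∠JLA = 92.20° ✓; |LA| = 20.90 ✓; ∠LAP = 60.90° ✓; |AP| = 29.70 ✓; ∠APB = 114.9° ✓; |PB| = 34.40 ✗.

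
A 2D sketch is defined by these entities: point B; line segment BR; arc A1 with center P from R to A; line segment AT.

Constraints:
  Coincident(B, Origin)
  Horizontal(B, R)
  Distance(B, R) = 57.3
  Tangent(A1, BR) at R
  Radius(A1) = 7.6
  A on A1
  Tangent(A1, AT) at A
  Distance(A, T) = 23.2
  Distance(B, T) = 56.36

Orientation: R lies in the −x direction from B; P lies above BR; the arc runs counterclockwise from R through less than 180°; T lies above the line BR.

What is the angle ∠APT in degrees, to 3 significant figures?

71.9°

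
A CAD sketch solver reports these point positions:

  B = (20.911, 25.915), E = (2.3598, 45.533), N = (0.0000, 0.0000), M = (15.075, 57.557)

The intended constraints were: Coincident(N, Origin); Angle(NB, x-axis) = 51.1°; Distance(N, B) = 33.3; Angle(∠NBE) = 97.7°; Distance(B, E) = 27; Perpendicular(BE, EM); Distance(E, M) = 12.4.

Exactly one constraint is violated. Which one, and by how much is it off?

Distance(E, M) = 12.4 — off by 5.10.

N = (0.00, 0.00) ✓; NB at 51.10° ✓; |NB| = 33.30 ✓; ∠NBE = 97.70° ✓; |BE| = 27.00 ✓; ∠(BE, EM) = 90.00° ✓; |EM| = 17.50 ✗.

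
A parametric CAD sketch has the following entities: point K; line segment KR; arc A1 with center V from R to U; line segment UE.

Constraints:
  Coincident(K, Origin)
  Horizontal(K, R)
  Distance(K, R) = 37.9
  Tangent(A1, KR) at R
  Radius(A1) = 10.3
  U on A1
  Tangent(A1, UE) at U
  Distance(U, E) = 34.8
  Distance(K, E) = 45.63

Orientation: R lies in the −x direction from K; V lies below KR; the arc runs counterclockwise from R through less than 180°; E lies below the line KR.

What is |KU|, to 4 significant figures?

48.29

K is at the origin; KR is horizontal with |KR| = 37.9 and R on the −x side, so R = (-37.90, 0.000). Tangency of A1 to KR means the radius VR is perpendicular to KR, so V = R + (0, -10.3) = (-37.90, -10.30). Since VU ⟂ UE (tangency), |VE| = √(10.3² + 34.8²) = 36.29 regardless of where U sits on A1. So E lies on both circle(K, 45.63) and circle(V, 36.29); the below-KR intersection is E = (-19.19, -41.40). U is the foot of the tangent from E: U = (-44.86, -17.90).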